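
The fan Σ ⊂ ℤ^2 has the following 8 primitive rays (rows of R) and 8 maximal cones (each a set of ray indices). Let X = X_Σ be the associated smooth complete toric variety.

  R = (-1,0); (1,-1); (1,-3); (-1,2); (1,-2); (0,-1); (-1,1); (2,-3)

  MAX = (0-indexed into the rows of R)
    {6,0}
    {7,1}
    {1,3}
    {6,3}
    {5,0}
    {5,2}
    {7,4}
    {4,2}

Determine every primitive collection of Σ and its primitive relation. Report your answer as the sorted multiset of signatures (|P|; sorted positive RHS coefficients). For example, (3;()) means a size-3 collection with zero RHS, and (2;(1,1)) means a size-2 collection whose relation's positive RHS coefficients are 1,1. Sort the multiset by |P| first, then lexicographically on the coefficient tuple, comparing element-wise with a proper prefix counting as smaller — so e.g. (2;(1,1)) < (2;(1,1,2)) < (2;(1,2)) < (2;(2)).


Δ(Σ) — 8 vertices, 20 min non-faces:

  P = {1,6}:  v_{1} + v_{6} = 0 — sig = (2;())
  P = {3,4}:  v_{3} + v_{4} = 0 — sig = (2;())
  P = {0,1}:  v_{0} + v_{1} = v_{5} — sig = (2;(1))
  P = {0,7}:  v_{0} + v_{7} = v_{2} — sig = (2;(1))
  P = {1,4}:  v_{1} + v_{4} = v_{7} — sig = (2;(1))
  P = {1,5}:  v_{1} + v_{5} = v_{4} — sig = (2;(1))
  P = {2,3}:  v_{2} + v_{3} = v_{5} — sig = (2;(1))
  P = {3,5}:  v_{3} + v_{5} = v_{6} — sig = (2;(1))
  P = {3,7}:  v_{3} + v_{7} = v_{1} — sig = (2;(1))
  P = {4,5}:  v_{4} + v_{5} = v_{2} — sig = (2;(1))
  P = {4,6}:  v_{4} + v_{6} = v_{5} — sig = (2;(1))
  P = {5,6}:  v_{5} + v_{6} = v_{0} — sig = (2;(1))
  P = {6,7}:  v_{6} + v_{7} = v_{4} — sig = (2;(1))
  P = {0,3}:  v_{0} + v_{3} = 2·v_{6} — sig = (2;(2))
  P = {0,4}:  v_{0} + v_{4} = 2·v_{5} — sig = (2;(2))
  P = {1,2}:  v_{1} + v_{2} = 2·v_{4} — sig = (2;(2))
  P = {2,6}:  v_{2} + v_{6} = 2·v_{5} — sig = (2;(2))
  P = {5,7}:  v_{5} + v_{7} = 2·v_{4} — sig = (2;(2))
  P = {0,2}:  v_{0} + v_{2} = 3·v_{5} — sig = (2;(3))
  P = {2,7}:  v_{2} + v_{7} = 3·v_{4} — sig = (2;(3))

so the primitive-relation signature multiset is
{ (2;()) ×2,  (2;(1)) ×11,  (2;(2)) ×5,  (2;(3)) ×2 }


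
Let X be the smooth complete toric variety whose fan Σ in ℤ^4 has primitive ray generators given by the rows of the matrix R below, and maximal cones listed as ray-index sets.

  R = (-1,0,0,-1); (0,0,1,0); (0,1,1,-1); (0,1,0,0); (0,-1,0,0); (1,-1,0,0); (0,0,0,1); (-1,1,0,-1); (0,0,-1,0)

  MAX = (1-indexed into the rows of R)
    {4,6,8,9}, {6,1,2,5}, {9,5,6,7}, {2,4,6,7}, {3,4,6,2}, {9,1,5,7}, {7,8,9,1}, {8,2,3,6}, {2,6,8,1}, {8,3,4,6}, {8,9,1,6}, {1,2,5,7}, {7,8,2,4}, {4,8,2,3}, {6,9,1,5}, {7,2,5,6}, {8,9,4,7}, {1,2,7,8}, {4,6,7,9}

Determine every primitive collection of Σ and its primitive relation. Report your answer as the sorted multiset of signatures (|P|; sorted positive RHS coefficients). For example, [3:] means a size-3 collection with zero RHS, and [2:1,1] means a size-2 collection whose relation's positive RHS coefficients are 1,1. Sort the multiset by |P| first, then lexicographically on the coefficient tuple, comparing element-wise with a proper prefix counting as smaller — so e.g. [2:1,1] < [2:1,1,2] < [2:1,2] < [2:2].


Minimal non-faces — 11 found among 9 rays, 19 max cones:

  • {2,9}:  v_{2} + v_{9} = 0  ⟹  sig = [2:]
  • {4,5}:  v_{4} + v_{5} = 0  ⟹  sig = [2:]
  • {1,4}:  v_{1} + v_{4} = v_{8}  ⟹  sig = [2:1]
  • {5,8}:  v_{5} + v_{8} = v_{1}  ⟹  sig = [2:1]
  • {3,7}:  v_{3} + v_{7} = v_{2} + v_{4}  ⟹  sig = [2:1,1]
  • {3,5}:  v_{3} + v_{5} = v_{2} + v_{6} + v_{8}  ⟹  sig = [2:1,1,1]
  • {3,9}:  v_{3} + v_{9} = v_{4} + v_{6} + v_{8}  ⟹  sig = [2:1,1,1]
  • {1,3}:  v_{1} + v_{3} = v_{2} + v_{6} + 2·v_{8}  ⟹  sig = [2:1,1,2]
  • {6,7,8}:  v_{6} + v_{7} + v_{8} = 0  ⟹  sig = [3:]
  • {1,6,7}:  v_{1} + v_{6} + v_{7} = v_{5}  ⟹  sig = [3:1]
  • {2,4,6,8}:  v_{2} + v_{4} + v_{6} + v_{8} = v_{3}  ⟹  sig = [4:1]

Signatures (|P|; sorted positive RHS coefficients), sorted:
    |P|=2: 8 collections, coeffs (), (), (1), (1), (1,1), (1,1,1), (1,1,1), (1,1,2)
    |P|=3: 2 collections, coeffs (), (1)
    |P|=4: 1 collection, coeffs (1)


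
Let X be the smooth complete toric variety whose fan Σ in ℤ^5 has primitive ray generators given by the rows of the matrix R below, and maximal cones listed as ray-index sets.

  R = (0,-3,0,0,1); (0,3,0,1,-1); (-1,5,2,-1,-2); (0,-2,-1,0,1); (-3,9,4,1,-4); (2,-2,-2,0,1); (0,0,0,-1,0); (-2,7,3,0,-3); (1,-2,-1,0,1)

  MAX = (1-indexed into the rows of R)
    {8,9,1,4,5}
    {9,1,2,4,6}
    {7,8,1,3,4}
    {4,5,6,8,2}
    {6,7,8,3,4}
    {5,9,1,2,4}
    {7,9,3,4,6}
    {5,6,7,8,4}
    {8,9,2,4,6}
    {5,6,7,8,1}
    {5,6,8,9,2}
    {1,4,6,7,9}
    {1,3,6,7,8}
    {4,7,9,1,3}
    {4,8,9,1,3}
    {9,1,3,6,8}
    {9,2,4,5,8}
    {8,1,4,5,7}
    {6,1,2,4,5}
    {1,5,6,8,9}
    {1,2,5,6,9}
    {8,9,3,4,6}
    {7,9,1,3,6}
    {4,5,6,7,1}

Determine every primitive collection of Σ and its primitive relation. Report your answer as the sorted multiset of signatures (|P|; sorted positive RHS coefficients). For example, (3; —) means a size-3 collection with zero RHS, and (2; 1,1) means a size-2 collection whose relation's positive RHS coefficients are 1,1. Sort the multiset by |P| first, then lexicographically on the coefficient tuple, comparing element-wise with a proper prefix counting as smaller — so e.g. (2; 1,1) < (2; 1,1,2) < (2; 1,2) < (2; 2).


9 minimal non-faces of Δ(Σ) (on 9 rays):

  P={2,7}:  v_{2} + v_{7} = v_{4} + v_{6} + v_{8}  ⟹  sig = (2; 1,1,1)
  P={2,3}:  v_{2} + v_{3} = v_{4} + v_{6} + 2·v_{8} + v_{9}  ⟹  sig = (2; 1,1,1,2)
  P={3,5}:  v_{3} + v_{5} = 2·v_{8}  ⟹  sig = (2; 2)
  P={5,7,9}:  v_{5} + v_{7} + v_{9} = v_{8}  ⟹  sig = (3; 1)
  P={7,8,9}:  v_{7} + v_{8} + v_{9} = v_{3}  ⟹  sig = (3; 1)
  P={1,2,8}:  v_{1} + v_{2} + v_{8} = v_{5} + v_{9}  ⟹  sig = (3; 1,1)
  P={1,4,6,8}:  v_{1} + v_{4} + v_{6} + v_{8} = 0  ⟹  sig = (4; —)
  P={4,5,6,9}:  v_{4} + v_{5} + v_{6} + v_{9} = v_{2}  ⟹  sig = (4; 1)
  P={1,3,4,6}:  v_{1} + v_{3} + v_{4} + v_{6} = v_{7} + v_{9}  ⟹  sig = (4; 1,1)

Signatures (|P|; sorted positive RHS coefficients), sorted:
    |P|=2: 3 collections, coeffs (1,1,1), (1,1,1,2), (2)
    |P|=3: 3 collections, coeffs (1), (1), (1,1)
    |P|=4: 3 collections, coeffs (), (1), (1,1)


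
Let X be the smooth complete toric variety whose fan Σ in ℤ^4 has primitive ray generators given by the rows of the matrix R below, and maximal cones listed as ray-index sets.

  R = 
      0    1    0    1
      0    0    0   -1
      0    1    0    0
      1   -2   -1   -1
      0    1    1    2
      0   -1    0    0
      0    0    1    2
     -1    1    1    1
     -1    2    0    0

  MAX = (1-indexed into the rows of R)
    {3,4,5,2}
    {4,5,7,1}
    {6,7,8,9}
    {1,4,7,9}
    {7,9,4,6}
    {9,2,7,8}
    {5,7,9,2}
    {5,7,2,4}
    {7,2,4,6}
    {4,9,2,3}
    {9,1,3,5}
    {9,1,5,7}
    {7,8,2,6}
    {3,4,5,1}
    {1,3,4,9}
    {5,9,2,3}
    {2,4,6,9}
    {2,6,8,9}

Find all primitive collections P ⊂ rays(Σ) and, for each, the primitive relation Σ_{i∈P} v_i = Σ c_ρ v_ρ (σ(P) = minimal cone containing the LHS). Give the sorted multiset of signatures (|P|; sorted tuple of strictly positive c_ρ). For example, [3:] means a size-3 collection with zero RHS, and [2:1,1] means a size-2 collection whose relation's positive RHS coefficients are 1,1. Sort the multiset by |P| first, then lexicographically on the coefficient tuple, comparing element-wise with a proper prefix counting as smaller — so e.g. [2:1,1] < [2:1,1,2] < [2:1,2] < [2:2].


|primitive collections| = 12. Relations:

  {3,6}:  v_{3} + v_{6} = 0  ⟹  sig = [2:]
  {1,2}:  v_{1} + v_{2} = v_{3}  ⟹  sig = [2:1]
  {3,7}:  v_{3} + v_{7} = v_{5}  ⟹  sig = [2:1]
  {4,8}:  v_{4} + v_{8} = v_{6}  ⟹  sig = [2:1]
  {5,6}:  v_{5} + v_{6} = v_{7}  ⟹  sig = [2:1]
  {1,8}:  v_{1} + v_{8} = v_{7} + v_{9}  ⟹  sig = [2:1,1]
  {1,6}:  v_{1} + v_{6} = v_{4} + v_{7} + v_{9}  ⟹  sig = [2:1,1,1]
  {3,8}:  v_{3} + v_{8} = v_{2} + v_{7} + v_{9}  ⟹  sig = [2:1,1,1]
  {5,8}:  v_{5} + v_{8} = v_{2} + 2·v_{7} + v_{9}  ⟹  sig = [2:1,1,2]
  {4,5,9}:  v_{4} + v_{5} + v_{9} = v_{1}  ⟹  sig = [3:1]
  {2,4,7,9}:  v_{2} + v_{4} + v_{7} + v_{9} = 0  ⟹  sig = [4:]
  {2,6,7,9}:  v_{2} + v_{6} + v_{7} + v_{9} = v_{8}  ⟹  sig = [4:1]

so the primitive-relation signature multiset is
[[2:], [2:1], [2:1], [2:1], [2:1], [2:1,1], [2:1,1,1], [2:1,1,1], [2:1,1,2], [3:1], [4:], [4:1]]


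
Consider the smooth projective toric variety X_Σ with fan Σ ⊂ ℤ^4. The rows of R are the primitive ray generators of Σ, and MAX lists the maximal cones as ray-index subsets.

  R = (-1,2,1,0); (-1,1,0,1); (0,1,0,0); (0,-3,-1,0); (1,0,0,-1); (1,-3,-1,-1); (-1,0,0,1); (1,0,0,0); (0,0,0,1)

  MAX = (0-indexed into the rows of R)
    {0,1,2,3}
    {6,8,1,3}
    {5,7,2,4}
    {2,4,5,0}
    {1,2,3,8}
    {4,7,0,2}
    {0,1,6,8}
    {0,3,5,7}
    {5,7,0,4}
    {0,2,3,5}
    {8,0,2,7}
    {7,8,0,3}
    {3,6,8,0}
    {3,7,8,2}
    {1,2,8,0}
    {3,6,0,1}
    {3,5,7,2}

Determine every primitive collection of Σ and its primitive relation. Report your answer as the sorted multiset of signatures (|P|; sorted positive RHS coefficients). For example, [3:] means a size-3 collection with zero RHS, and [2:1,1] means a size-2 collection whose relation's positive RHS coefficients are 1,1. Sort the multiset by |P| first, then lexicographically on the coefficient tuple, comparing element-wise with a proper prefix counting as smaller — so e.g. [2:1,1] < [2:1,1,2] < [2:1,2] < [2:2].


Σ has 14 primitive collections:

  {4,6}:  v_{4} + v_{6} = 0 ; sig = [2:]
  {1,4}:  v_{1} + v_{4} = v_{2} ; sig = [2:1]
  {2,6}:  v_{2} + v_{6} = v_{1} ; sig = [2:1]
  {3,4}:  v_{3} + v_{4} = v_{5} ; sig = [2:1]
  {4,8}:  v_{4} + v_{8} = v_{7} ; sig = [2:1]
  {5,6}:  v_{5} + v_{6} = v_{3} ; sig = [2:1]
  {6,7}:  v_{6} + v_{7} = v_{8} ; sig = [2:1]
  {1,5}:  v_{1} + v_{5} = v_{2} + v_{3} ; sig = [2:1,1]
  {1,7}:  v_{1} + v_{7} = v_{2} + v_{8} ; sig = [2:1,1]
  {5,8}:  v_{5} + v_{8} = v_{3} + v_{7} ; sig = [2:1,1]
  {0,2,3,7}:  v_{0} + v_{2} + v_{3} + v_{7} = 0 ; sig = [4:]
  {0,2,3,8}:  v_{0} + v_{2} + v_{3} + v_{8} = v_{6} ; sig = [4:1]
  {0,2,5,7}:  v_{0} + v_{2} + v_{5} + v_{7} = v_{4} ; sig = [4:1]
  {0,1,3,8}:  v_{0} + v_{1} + v_{3} + v_{8} = 2·v_{6} ; sig = [4:2]

Sorted signature multiset PRS(X):
    |P|=2: 10 collections, coeffs (), (1), (1), (1), (1), (1), (1), (1,1), (1,1), (1,1)
    |P|=4: 4 collections, coeffs (), (1), (1), (2)


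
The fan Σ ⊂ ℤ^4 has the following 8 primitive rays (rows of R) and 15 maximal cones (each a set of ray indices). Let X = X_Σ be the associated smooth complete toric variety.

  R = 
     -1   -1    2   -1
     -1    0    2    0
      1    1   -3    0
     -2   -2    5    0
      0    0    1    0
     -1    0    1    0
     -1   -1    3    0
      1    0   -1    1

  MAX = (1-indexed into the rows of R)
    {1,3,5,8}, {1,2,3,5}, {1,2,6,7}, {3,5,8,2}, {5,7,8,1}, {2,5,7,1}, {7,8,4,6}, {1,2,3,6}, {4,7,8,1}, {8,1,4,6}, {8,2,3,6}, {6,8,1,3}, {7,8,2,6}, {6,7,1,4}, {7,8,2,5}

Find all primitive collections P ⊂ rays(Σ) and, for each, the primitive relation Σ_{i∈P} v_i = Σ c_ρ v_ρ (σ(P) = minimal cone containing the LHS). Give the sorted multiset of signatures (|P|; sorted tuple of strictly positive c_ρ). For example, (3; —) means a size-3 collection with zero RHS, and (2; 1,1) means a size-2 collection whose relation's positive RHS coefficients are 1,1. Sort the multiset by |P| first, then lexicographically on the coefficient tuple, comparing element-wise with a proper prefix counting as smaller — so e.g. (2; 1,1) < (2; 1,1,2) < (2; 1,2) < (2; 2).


Primitive collections (7):

  P={3,7}:  v_{3} + v_{7} = 0  so sig = (2; —)
  P={5,6}:  v_{5} + v_{6} = v_{2}  so sig = (2; 1)
  P={3,4}:  v_{3} + v_{4} = v_{1} + v_{6} + v_{8}  so sig = (2; 1,1,1)
  P={2,4}:  v_{2} + v_{4} = v_{6} + 2·v_{7}  so sig = (2; 1,2)
  P={4,5}:  v_{4} + v_{5} = 2·v_{7}  so sig = (2; 2)
  P={1,2,8}:  v_{1} + v_{2} + v_{8} = v_{7}  so sig = (3; 1)
  P={1,6,7,8}:  v_{1} + v_{6} + v_{7} + v_{8} = v_{4}  so sig = (4; 1)

Sorted signature multiset PRS(X):
    |P|=2: 5 collections, coeffs (), (1), (1,1,1), (1,2), (2)
    |P|=3: 1 collection, coeffs (1)
    |P|=4: 1 collection, coeffs (1)


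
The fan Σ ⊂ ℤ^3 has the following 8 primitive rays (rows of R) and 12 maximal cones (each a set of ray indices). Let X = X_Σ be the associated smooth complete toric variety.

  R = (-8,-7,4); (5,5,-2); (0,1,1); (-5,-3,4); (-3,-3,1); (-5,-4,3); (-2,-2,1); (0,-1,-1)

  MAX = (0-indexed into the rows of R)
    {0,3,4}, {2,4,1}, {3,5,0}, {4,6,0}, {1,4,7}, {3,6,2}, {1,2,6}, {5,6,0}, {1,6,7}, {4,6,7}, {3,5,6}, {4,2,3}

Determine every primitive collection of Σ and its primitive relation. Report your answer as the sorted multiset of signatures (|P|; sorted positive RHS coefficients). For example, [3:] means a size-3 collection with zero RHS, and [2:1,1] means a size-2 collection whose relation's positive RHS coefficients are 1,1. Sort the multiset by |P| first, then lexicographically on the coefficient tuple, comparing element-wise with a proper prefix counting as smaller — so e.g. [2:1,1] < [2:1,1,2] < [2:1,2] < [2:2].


Δ(Σ) — 8 vertices, 14 min non-faces:

  • {2,7}:  v_{2} + v_{7} = 0  →  sig = [2:]
  • {1,5}:  v_{1} + v_{5} = v_{2}  →  sig = [2:1]
  • {2,5}:  v_{2} + v_{5} = v_{3}  →  sig = [2:1]
  • {3,7}:  v_{3} + v_{7} = v_{5}  →  sig = [2:1]
  • {4,5}:  v_{4} + v_{5} = v_{0}  →  sig = [2:1]
  • {0,1}:  v_{0} + v_{1} = v_{2} + v_{4}  →  sig = [2:1,1]
  • {0,2}:  v_{0} + v_{2} = v_{3} + v_{4}  →  sig = [2:1,1]
  • {5,7}:  v_{5} + v_{7} = v_{4} + v_{6}  →  sig = [2:1,1]
  • {0,7}:  v_{0} + v_{7} = 2·v_{4} + v_{6}  →  sig = [2:1,2]
  • {1,3}:  v_{1} + v_{3} = 2·v_{2}  →  sig = [2:2]
  • {1,4,6}:  v_{1} + v_{4} + v_{6} = 0  →  sig = [3:]
  • {2,4,6}:  v_{2} + v_{4} + v_{6} = v_{5}  →  sig = [3:1]
  • {3,4,6}:  v_{3} + v_{4} + v_{6} = 2·v_{5}  →  sig = [3:2]
  • {0,3,6}:  v_{0} + v_{3} + v_{6} = 3·v_{5}  →  sig = [3:3]

Sorted signature multiset PRS(X):
{ [2:],  [2:1] ×4,  [2:1,1] ×3,  [2:1,2],  [2:2],  [3:],  [3:1],  [3:2],  [3:3] }


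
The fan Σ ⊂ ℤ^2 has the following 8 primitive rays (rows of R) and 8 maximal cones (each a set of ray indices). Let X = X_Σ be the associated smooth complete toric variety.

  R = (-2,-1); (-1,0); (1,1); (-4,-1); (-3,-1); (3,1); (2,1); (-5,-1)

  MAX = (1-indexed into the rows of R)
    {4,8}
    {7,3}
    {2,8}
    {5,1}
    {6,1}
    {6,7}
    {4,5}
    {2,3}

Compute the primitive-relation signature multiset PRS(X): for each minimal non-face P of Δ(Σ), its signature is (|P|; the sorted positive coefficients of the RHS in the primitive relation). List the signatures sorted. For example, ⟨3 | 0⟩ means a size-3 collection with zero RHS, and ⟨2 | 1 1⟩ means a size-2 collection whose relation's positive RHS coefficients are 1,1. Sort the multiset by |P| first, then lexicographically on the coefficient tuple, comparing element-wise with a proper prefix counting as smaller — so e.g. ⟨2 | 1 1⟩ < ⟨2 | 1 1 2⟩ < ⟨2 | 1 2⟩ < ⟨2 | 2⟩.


Primitive collections (20):

  • {1,7}:  v_{1} + v_{7} = 0 ; sig = ⟨2 | 0⟩
  • {5,6}:  v_{5} + v_{6} = 0 ; sig = ⟨2 | 0⟩
  • {1,2}:  v_{1} + v_{2} = v_{5} ; sig = ⟨2 | 1⟩
  • {1,3}:  v_{1} + v_{3} = v_{2} ; sig = ⟨2 | 1⟩
  • {2,4}:  v_{2} + v_{4} = v_{8} ; sig = ⟨2 | 1⟩
  • {2,5}:  v_{2} + v_{5} = v_{4} ; sig = ⟨2 | 1⟩
  • {2,6}:  v_{2} + v_{6} = v_{7} ; sig = ⟨2 | 1⟩
  • {2,7}:  v_{2} + v_{7} = v_{3} ; sig = ⟨2 | 1⟩
  • {4,6}:  v_{4} + v_{6} = v_{2} ; sig = ⟨2 | 1⟩
  • {5,7}:  v_{5} + v_{7} = v_{2} ; sig = ⟨2 | 1⟩
  • {1,8}:  v_{1} + v_{8} = v_{4} + v_{5} ; sig = ⟨2 | 1 1⟩
  • {1,4}:  v_{1} + v_{4} = 2·v_{5} ; sig = ⟨2 | 2⟩
  • {3,5}:  v_{3} + v_{5} = 2·v_{2} ; sig = ⟨2 | 2⟩
  • {3,6}:  v_{3} + v_{6} = 2·v_{7} ; sig = ⟨2 | 2⟩
  • {4,7}:  v_{4} + v_{7} = 2·v_{2} ; sig = ⟨2 | 2⟩
  • {5,8}:  v_{5} + v_{8} = 2·v_{4} ; sig = ⟨2 | 2⟩
  • {6,8}:  v_{6} + v_{8} = 2·v_{2} ; sig = ⟨2 | 2⟩
  • {3,4}:  v_{3} + v_{4} = 3·v_{2} ; sig = ⟨2 | 3⟩
  • {7,8}:  v_{7} + v_{8} = 3·v_{2} ; sig = ⟨2 | 3⟩
  • {3,8}:  v_{3} + v_{8} = 4·v_{2} ; sig = ⟨2 | 4⟩

Signatures (|P|; sorted positive RHS coefficients), sorted:
[⟨2 | 0⟩, ⟨2 | 0⟩, ⟨2 | 1⟩, ⟨2 | 1⟩, ⟨2 | 1⟩, ⟨2 | 1⟩, ⟨2 | 1⟩, ⟨2 | 1⟩, ⟨2 | 1⟩, ⟨2 | 1⟩, ⟨2 | 1 1⟩, ⟨2 | 2⟩, ⟨2 | 2⟩, ⟨2 | 2⟩, ⟨2 | 2⟩, ⟨2 | 2⟩, ⟨2 | 2⟩, ⟨2 | 3⟩, ⟨2 | 3⟩, ⟨2 | 4⟩]


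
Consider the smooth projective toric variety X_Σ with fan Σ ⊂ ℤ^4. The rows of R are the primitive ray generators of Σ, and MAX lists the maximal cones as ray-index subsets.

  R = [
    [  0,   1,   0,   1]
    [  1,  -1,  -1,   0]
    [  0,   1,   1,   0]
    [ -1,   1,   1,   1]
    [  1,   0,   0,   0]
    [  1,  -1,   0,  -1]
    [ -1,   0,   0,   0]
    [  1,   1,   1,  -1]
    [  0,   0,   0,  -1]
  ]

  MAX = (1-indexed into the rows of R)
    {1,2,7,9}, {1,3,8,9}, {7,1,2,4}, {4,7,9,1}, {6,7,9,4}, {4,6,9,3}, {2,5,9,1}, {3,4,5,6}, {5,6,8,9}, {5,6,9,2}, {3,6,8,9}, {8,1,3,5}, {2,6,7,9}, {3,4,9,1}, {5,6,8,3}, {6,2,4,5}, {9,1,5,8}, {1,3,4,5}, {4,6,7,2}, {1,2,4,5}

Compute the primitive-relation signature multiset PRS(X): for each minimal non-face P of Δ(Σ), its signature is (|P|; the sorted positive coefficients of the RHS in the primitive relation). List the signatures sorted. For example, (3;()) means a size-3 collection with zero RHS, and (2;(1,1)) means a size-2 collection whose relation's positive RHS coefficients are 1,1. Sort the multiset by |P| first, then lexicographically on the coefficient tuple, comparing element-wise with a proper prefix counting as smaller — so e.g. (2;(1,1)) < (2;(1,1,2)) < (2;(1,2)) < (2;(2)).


Minimal non-faces — 10 found among 9 rays, 20 max cones:

  • {5,7}:  v_{5} + v_{7} = 0 — sig = (2;())
  • {1,6}:  v_{1} + v_{6} = v_{5} — sig = (2;(1))
  • {2,3}:  v_{2} + v_{3} = v_{5} — sig = (2;(1))
  • {3,7}:  v_{3} + v_{7} = v_{4} + v_{9} — sig = (2;(1,1))
  • {7,8}:  v_{7} + v_{8} = v_{3} + v_{9} — sig = (2;(1,1))
  • {2,8}:  v_{2} + v_{8} = 2·v_{5} + v_{9} — sig = (2;(1,2))
  • {4,8}:  v_{4} + v_{8} = 2·v_{3} — sig = (2;(2))
  • {2,4,9}:  v_{2} + v_{4} + v_{9} = 0 — sig = (3;())
  • {3,5,9}:  v_{3} + v_{5} + v_{9} = v_{8} — sig = (3;(1))
  • {4,5,9}:  v_{4} + v_{5} + v_{9} = v_{3} — sig = (3;(1))

Sorted signature multiset PRS(X):
    |P|=2: 7 collections, coeffs (), (1), (1), (1,1), (1,1), (1,2), (2)
    |P|=3: 3 collections, coeffs (), (1), (1)


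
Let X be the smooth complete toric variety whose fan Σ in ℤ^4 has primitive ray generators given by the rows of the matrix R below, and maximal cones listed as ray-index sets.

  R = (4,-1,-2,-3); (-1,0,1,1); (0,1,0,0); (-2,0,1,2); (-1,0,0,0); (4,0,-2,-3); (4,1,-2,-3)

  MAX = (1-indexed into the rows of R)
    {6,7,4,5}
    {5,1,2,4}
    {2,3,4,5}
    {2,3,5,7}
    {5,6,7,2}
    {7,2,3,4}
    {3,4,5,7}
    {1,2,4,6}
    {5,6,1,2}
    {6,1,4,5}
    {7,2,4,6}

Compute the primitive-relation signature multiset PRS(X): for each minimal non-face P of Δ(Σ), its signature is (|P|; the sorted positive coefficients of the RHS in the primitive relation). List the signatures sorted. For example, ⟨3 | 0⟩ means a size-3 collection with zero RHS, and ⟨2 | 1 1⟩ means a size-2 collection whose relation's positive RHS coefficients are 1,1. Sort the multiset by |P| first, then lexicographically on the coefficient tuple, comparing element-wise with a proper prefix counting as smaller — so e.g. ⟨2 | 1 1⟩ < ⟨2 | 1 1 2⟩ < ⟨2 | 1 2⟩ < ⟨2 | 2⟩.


Σ has 5 primitive collections:

  P = {1,3}:  v_{1} + v_{3} = v_{6} ; sig = ⟨2 | 1⟩
  P = {3,6}:  v_{3} + v_{6} = v_{7} ; sig = ⟨2 | 1⟩
  P = {1,7}:  v_{1} + v_{7} = 2·v_{6} ; sig = ⟨2 | 2⟩
  P = {2,4,5,6}:  v_{2} + v_{4} + v_{5} + v_{6} = 0 ; sig = ⟨4 | 0⟩
  P = {2,4,5,7}:  v_{2} + v_{4} + v_{5} + v_{7} = v_{3} ; sig = ⟨4 | 1⟩

Sorted signature multiset PRS(X):
{ ⟨2 | 1⟩ ×2,  ⟨2 | 2⟩,  ⟨4 | 0⟩,  ⟨4 | 1⟩ }


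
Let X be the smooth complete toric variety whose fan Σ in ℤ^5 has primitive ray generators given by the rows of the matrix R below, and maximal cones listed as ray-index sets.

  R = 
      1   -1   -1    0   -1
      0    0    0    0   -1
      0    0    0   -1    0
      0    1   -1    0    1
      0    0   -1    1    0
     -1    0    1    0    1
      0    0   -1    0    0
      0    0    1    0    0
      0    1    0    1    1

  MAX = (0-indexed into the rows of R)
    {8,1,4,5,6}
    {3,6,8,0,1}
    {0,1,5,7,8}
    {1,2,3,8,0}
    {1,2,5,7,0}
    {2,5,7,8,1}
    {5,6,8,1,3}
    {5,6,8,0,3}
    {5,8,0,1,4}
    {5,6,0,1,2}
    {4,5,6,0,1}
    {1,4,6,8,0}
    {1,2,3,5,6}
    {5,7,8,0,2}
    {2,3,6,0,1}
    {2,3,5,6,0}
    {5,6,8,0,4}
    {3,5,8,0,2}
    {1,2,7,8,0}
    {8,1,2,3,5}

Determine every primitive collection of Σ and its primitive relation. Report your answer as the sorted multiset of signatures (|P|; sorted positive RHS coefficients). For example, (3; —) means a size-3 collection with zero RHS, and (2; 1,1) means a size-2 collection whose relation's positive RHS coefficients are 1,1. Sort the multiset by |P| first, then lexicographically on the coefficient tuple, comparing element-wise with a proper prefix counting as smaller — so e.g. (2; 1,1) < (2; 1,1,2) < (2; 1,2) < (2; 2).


Minimal non-faces — 9 found among 9 rays, 20 max cones:

  {6,7}:  v_{6} + v_{7} = 0  so sig = (2; —)
  {2,4}:  v_{2} + v_{4} = v_{6}  so sig = (2; 1)
  {3,7}:  v_{3} + v_{7} = v_{2} + v_{8}  so sig = (2; 1,1)
  {4,7}:  v_{4} + v_{7} = v_{0} + v_{1} + v_{5} + v_{8}  so sig = (2; 1,1,1,1)
  {3,4}:  v_{3} + v_{4} = 2·v_{6} + v_{8}  so sig = (2; 1,2)
  {2,6,8}:  v_{2} + v_{6} + v_{8} = v_{3}  so sig = (3; 1)
  {0,1,3,5}:  v_{0} + v_{1} + v_{3} + v_{5} = v_{6}  so sig = (4; 1)
  {0,1,2,5,8}:  v_{0} + v_{1} + v_{2} + v_{5} + v_{8} = 0  so sig = (5; —)
  {0,1,5,6,8}:  v_{0} + v_{1} + v_{5} + v_{6} + v_{8} = v_{4}  so sig = (5; 1)

so the primitive-relation signature multiset is
    (2; —)
    (2; 1)
    (2; 1,1)
    (2; 1,1,1,1)
    (2; 1,2)
    (3; 1)
    (4; 1)
    (5; —)
    (5; 1)


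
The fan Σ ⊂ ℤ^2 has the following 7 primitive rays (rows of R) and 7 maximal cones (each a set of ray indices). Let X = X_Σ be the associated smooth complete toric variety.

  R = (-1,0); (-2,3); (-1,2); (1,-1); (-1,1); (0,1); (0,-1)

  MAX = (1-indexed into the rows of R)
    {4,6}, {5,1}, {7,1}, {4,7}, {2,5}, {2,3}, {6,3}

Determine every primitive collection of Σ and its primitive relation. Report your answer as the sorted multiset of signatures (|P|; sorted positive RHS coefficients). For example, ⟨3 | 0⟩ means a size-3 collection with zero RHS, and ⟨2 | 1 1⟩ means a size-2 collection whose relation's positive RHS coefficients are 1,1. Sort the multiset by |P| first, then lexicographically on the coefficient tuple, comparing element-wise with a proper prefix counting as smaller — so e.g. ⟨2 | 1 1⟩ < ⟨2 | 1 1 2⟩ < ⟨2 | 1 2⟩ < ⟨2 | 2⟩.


14 collections generate NE(X_Σ); each relation:

  P={4,5}:  v_{4} + v_{5} = 0  so sig = ⟨2 | 0⟩
  P={6,7}:  v_{6} + v_{7} = 0  so sig = ⟨2 | 0⟩
  P={1,4}:  v_{1} + v_{4} = v_{7}  so sig = ⟨2 | 1⟩
  P={1,6}:  v_{1} + v_{6} = v_{5}  so sig = ⟨2 | 1⟩
  P={2,4}:  v_{2} + v_{4} = v_{3}  so sig = ⟨2 | 1⟩
  P={3,4}:  v_{3} + v_{4} = v_{6}  so sig = ⟨2 | 1⟩
  P={3,5}:  v_{3} + v_{5} = v_{2}  so sig = ⟨2 | 1⟩
  P={3,7}:  v_{3} + v_{7} = v_{5}  so sig = ⟨2 | 1⟩
  P={5,6}:  v_{5} + v_{6} = v_{3}  so sig = ⟨2 | 1⟩
  P={5,7}:  v_{5} + v_{7} = v_{1}  so sig = ⟨2 | 1⟩
  P={1,3}:  v_{1} + v_{3} = 2·v_{5}  so sig = ⟨2 | 2⟩
  P={2,6}:  v_{2} + v_{6} = 2·v_{3}  so sig = ⟨2 | 2⟩
  P={2,7}:  v_{2} + v_{7} = 2·v_{5}  so sig = ⟨2 | 2⟩
  P={1,2}:  v_{1} + v_{2} = 3·v_{5}  so sig = ⟨2 | 3⟩

so the primitive-relation signature multiset is
    ⟨2 | 0⟩
    ⟨2 | 0⟩
    ⟨2 | 1⟩
    ⟨2 | 1⟩
    ⟨2 | 1⟩
    ⟨2 | 1⟩
    ⟨2 | 1⟩
    ⟨2 | 1⟩
    ⟨2 | 1⟩
    ⟨2 | 1⟩
    ⟨2 | 2⟩
    ⟨2 | 2⟩
    ⟨2 | 2⟩
    ⟨2 | 3⟩


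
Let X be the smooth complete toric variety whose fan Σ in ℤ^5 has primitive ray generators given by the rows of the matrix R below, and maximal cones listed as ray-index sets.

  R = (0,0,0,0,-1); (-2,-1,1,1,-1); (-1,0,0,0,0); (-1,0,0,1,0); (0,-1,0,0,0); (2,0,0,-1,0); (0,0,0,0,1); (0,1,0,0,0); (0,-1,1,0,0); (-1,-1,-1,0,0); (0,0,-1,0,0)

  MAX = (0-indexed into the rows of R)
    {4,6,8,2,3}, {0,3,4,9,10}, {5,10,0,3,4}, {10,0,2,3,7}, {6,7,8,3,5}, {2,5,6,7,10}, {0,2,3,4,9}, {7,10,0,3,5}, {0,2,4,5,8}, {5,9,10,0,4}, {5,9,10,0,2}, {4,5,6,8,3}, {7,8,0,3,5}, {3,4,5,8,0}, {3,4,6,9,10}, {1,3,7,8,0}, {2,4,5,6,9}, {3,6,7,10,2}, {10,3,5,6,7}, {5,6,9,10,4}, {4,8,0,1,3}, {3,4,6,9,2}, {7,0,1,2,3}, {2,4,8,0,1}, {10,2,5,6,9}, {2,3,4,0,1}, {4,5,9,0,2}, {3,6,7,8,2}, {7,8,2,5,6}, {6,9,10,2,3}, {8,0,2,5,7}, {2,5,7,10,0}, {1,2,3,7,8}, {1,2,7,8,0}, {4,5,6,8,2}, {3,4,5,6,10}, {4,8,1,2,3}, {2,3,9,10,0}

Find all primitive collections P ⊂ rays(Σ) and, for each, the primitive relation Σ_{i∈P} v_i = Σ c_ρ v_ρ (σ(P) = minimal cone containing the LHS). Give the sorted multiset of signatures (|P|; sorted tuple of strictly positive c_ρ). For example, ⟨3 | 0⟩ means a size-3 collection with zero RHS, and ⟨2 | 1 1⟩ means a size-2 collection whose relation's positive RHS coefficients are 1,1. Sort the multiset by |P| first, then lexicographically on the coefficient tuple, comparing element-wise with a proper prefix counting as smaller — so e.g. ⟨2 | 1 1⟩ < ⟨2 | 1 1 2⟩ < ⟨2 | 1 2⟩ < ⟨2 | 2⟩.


13 collections generate NE(X_Σ); each relation:

  {0,6}:  v_{0} + v_{6} = 0  so sig = ⟨2 | 0⟩
  {4,7}:  v_{4} + v_{7} = 0  so sig = ⟨2 | 0⟩
  {8,10}:  v_{8} + v_{10} = v_{4}  so sig = ⟨2 | 1⟩
  {1,5}:  v_{1} + v_{5} = v_{0} + v_{8}  so sig = ⟨2 | 1 1⟩
  {7,9}:  v_{7} + v_{9} = v_{2} + v_{10}  so sig = ⟨2 | 1 1⟩
  {1,6}:  v_{1} + v_{6} = v_{2} + v_{3} + v_{8}  so sig = ⟨2 | 1 1 1⟩
  {1,10}:  v_{1} + v_{10} = v_{0} + v_{2} + v_{3} + v_{4}  so sig = ⟨2 | 1 1 1 1⟩
  {1,9}:  v_{1} + v_{9} = v_{0} + 2·v_{2} + v_{3} + 2·v_{4}  so sig = ⟨2 | 1 1 2 2⟩
  {8,9}:  v_{8} + v_{9} = v_{2} + 2·v_{4}  so sig = ⟨2 | 1 2⟩
  {2,3,5}:  v_{2} + v_{3} + v_{5} = 0  so sig = ⟨3 | 0⟩
  {2,4,10}:  v_{2} + v_{4} + v_{10} = v_{9}  so sig = ⟨3 | 1⟩
  {3,5,9}:  v_{3} + v_{5} + v_{9} = v_{4} + v_{10}  so sig = ⟨3 | 1 1⟩
  {0,2,3,8}:  v_{0} + v_{2} + v_{3} + v_{8} = v_{1}  so sig = ⟨4 | 1⟩

Signatures (|P|; sorted positive RHS coefficients), sorted:
[⟨2 | 0⟩, ⟨2 | 0⟩, ⟨2 | 1⟩, ⟨2 | 1 1⟩, ⟨2 | 1 1⟩, ⟨2 | 1 1 1⟩, ⟨2 | 1 1 1 1⟩, ⟨2 | 1 1 2 2⟩, ⟨2 | 1 2⟩, ⟨3 | 0⟩, ⟨3 | 1⟩, ⟨3 | 1 1⟩, ⟨4 | 1⟩]


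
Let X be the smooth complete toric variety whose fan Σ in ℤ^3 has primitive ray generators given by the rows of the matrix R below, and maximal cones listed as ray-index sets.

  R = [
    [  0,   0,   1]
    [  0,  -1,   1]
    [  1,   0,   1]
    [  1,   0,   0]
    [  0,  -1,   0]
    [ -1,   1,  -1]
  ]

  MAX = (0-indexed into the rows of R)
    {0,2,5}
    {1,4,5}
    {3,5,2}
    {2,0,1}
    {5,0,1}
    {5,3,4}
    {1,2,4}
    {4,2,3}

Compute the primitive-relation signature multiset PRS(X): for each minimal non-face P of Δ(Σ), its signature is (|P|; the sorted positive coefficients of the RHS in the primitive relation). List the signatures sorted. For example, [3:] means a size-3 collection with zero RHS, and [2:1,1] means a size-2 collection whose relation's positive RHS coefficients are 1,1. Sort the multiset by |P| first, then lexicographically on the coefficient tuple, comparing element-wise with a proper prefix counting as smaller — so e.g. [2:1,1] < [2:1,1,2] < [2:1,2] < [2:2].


The 5 primitive collections of Σ (r=6, n=3):

  P={0,3}:  v_{0} + v_{3} = v_{2}  ⇒ sig = [2:1]
  P={0,4}:  v_{0} + v_{4} = v_{1}  ⇒ sig = [2:1]
  P={1,3}:  v_{1} + v_{3} = v_{2} + v_{4}  ⇒ sig = [2:1,1]
  P={2,4,5}:  v_{2} + v_{4} + v_{5} = 0  ⇒ sig = [3:]
  P={1,2,5}:  v_{1} + v_{2} + v_{5} = v_{0}  ⇒ sig = [3:1]

Hence PRS(X_Σ) =
[[2:1], [2:1], [2:1,1], [3:], [3:1]]


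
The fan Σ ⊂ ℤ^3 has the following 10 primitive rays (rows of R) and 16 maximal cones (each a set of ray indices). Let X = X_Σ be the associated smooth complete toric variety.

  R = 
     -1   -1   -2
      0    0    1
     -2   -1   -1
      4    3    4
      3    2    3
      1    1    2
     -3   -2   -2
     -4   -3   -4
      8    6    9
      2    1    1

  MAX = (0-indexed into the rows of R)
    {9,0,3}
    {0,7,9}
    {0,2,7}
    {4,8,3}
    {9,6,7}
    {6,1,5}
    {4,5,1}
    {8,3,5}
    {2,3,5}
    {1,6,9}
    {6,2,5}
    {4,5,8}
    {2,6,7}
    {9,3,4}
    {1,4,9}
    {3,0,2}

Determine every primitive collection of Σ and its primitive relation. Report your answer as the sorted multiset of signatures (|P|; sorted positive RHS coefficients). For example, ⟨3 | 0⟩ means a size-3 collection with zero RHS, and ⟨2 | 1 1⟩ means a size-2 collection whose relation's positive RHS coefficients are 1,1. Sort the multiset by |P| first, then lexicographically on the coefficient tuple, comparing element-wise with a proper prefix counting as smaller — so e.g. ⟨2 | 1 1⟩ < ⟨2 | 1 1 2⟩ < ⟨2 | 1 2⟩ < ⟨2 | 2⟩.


22 minimal non-faces of Δ(Σ) (on 10 rays):

  P = {0,5}:  v_{0} + v_{5} = 0  so sig = ⟨2 | 0⟩
  P = {2,9}:  v_{2} + v_{9} = 0  so sig = ⟨2 | 0⟩
  P = {3,7}:  v_{3} + v_{7} = 0  so sig = ⟨2 | 0⟩
  P = {0,4}:  v_{0} + v_{4} = v_{9}  so sig = ⟨2 | 1⟩
  P = {0,6}:  v_{0} + v_{6} = v_{7}  so sig = ⟨2 | 1⟩
  P = {2,4}:  v_{2} + v_{4} = v_{5}  so sig = ⟨2 | 1⟩
  P = {3,6}:  v_{3} + v_{6} = v_{5}  so sig = ⟨2 | 1⟩
  P = {4,6}:  v_{4} + v_{6} = v_{1}  so sig = ⟨2 | 1⟩
  P = {5,7}:  v_{5} + v_{7} = v_{6}  so sig = ⟨2 | 1⟩
  P = {5,9}:  v_{5} + v_{9} = v_{4}  so sig = ⟨2 | 1⟩
  P = {0,1}:  v_{0} + v_{1} = v_{6} + v_{9}  so sig = ⟨2 | 1 1⟩
  P = {0,8}:  v_{0} + v_{8} = v_{3} + v_{4}  so sig = ⟨2 | 1 1⟩
  P = {1,2}:  v_{1} + v_{2} = v_{5} + v_{6}  so sig = ⟨2 | 1 1⟩
  P = {1,3}:  v_{1} + v_{3} = v_{4} + v_{5}  so sig = ⟨2 | 1 1⟩
  P = {4,7}:  v_{4} + v_{7} = v_{6} + v_{9}  so sig = ⟨2 | 1 1⟩
  P = {7,8}:  v_{7} + v_{8} = v_{4} + v_{5}  so sig = ⟨2 | 1 1⟩
  P = {1,7}:  v_{1} + v_{7} = 2·v_{6} + v_{9}  so sig = ⟨2 | 1 2⟩
  P = {2,8}:  v_{2} + v_{8} = v_{3} + 2·v_{5}  so sig = ⟨2 | 1 2⟩
  P = {6,8}:  v_{6} + v_{8} = v_{4} + 2·v_{5}  so sig = ⟨2 | 1 2⟩
  P = {8,9}:  v_{8} + v_{9} = v_{3} + 2·v_{4}  so sig = ⟨2 | 1 2⟩
  P = {1,8}:  v_{1} + v_{8} = 2·v_{4} + 2·v_{5}  so sig = ⟨2 | 2 2⟩
  P = {3,4,5}:  v_{3} + v_{4} + v_{5} = v_{8}  so sig = ⟨3 | 1⟩

so the primitive-relation signature multiset is
{ ⟨2 | 0⟩ ×3,  ⟨2 | 1⟩ ×7,  ⟨2 | 1 1⟩ ×6,  ⟨2 | 1 2⟩ ×4,  ⟨2 | 2 2⟩,  ⟨3 | 1⟩ }


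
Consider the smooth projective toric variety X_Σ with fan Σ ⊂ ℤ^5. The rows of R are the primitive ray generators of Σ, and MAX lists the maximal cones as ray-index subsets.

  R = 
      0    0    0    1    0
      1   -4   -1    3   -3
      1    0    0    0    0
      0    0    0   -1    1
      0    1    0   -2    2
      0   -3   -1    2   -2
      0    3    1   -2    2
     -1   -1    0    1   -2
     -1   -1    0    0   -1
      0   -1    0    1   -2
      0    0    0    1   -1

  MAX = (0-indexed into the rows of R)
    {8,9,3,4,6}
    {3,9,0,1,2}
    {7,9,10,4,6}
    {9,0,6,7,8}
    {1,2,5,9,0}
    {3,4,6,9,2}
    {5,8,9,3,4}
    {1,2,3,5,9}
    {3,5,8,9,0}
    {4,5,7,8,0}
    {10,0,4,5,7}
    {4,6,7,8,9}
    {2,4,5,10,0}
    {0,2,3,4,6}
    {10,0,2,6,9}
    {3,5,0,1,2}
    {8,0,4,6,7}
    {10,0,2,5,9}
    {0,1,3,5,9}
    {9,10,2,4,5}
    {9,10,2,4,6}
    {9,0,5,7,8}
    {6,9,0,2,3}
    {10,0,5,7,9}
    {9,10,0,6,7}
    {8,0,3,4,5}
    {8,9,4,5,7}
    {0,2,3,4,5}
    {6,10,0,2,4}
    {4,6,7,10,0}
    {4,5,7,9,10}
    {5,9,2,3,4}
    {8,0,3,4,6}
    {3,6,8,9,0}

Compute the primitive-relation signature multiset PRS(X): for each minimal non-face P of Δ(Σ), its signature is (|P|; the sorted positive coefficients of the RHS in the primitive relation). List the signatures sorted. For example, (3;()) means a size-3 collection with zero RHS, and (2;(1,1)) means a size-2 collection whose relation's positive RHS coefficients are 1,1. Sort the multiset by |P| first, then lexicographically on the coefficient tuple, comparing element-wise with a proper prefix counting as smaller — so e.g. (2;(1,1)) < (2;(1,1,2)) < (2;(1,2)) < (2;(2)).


Δ(Σ) — 11 vertices, 13 min non-faces:

  P={3,10}:  v_{3} + v_{10} = 0 — sig = (2;())
  P={5,6}:  v_{5} + v_{6} = 0 — sig = (2;())
  P={2,7}:  v_{2} + v_{7} = v_{9} — sig = (2;(1))
  P={3,7}:  v_{3} + v_{7} = v_{8} — sig = (2;(1))
  P={8,10}:  v_{8} + v_{10} = v_{7} — sig = (2;(1))
  P={2,8}:  v_{2} + v_{8} = v_{3} + v_{9} — sig = (2;(1,1))
  P={1,4}:  v_{1} + v_{4} = v_{2} + v_{3} + v_{5} — sig = (2;(1,1,1))
  P={1,6}:  v_{1} + v_{6} = v_{0} + v_{2} + v_{3} + v_{9} — sig = (2;(1,1,1,1))
  P={1,10}:  v_{1} + v_{10} = v_{0} + v_{2} + v_{5} + v_{9} — sig = (2;(1,1,1,1))
  P={1,7}:  v_{1} + v_{7} = v_{0} + v_{3} + v_{5} + 2·v_{9} — sig = (2;(1,1,1,2))
  P={1,8}:  v_{1} + v_{8} = v_{0} + 2·v_{3} + v_{5} + 2·v_{9} — sig = (2;(1,1,2,2))
  P={0,4,9}:  v_{0} + v_{4} + v_{9} = 0 — sig = (3;())
  P={0,2,3,5,9}:  v_{0} + v_{2} + v_{3} + v_{5} + v_{9} = v_{1} — sig = (5;(1))

so the primitive-relation signature multiset is
[(2;()), (2;()), (2;(1)), (2;(1)), (2;(1)), (2;(1,1)), (2;(1,1,1)), (2;(1,1,1,1)), (2;(1,1,1,1)), (2;(1,1,1,2)), (2;(1,1,2,2)), (3;()), (5;(1))]


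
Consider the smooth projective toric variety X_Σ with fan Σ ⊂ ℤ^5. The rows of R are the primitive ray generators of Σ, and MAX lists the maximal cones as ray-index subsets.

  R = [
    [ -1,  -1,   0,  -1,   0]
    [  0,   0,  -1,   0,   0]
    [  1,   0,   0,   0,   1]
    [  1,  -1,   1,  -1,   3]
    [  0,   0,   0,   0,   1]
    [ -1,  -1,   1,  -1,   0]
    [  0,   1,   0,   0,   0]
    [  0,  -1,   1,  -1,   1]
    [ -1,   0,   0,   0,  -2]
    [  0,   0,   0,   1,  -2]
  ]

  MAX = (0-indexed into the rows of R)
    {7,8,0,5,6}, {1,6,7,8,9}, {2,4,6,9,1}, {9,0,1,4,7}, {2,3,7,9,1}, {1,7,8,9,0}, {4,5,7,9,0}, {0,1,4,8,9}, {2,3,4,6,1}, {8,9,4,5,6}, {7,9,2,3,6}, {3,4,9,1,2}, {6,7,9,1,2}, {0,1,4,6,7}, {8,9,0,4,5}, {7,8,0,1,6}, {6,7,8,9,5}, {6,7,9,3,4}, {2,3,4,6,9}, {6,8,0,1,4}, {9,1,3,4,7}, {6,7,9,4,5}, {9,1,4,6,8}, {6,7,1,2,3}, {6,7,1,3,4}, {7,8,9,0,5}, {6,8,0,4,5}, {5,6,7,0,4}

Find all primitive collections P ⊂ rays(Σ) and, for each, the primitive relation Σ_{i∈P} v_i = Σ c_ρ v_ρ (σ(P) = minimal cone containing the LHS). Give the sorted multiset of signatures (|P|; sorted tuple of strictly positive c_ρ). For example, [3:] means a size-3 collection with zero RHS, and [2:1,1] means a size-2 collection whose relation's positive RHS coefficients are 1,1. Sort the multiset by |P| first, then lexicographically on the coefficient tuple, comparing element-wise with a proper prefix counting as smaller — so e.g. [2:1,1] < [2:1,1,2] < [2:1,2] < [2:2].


12 collections generate NE(X_Σ); each relation:

  P = {1,5}:  v_{1} + v_{5} = v_{0}  →  sig = [2:1]
  P = {2,5}:  v_{2} + v_{5} = v_{7}  →  sig = [2:1]
  P = {3,8}:  v_{3} + v_{8} = v_{7}  →  sig = [2:1]
  P = {0,2}:  v_{0} + v_{2} = v_{1} + v_{7}  →  sig = [2:1,1]
  P = {2,8}:  v_{2} + v_{8} = v_{1} + v_{6} + v_{7} + v_{9}  →  sig = [2:1,1,1,1]
  P = {0,3}:  v_{0} + v_{3} = v_{1} + v_{4} + 2·v_{7}  →  sig = [2:1,1,2]
  P = {3,5}:  v_{3} + v_{5} = v_{4} + 2·v_{7}  →  sig = [2:1,2]
  P = {0,6,9}:  v_{0} + v_{6} + v_{9} = v_{8}  →  sig = [3:1]
  P = {2,4,7}:  v_{2} + v_{4} + v_{7} = v_{3}  →  sig = [3:1]
  P = {4,7,8}:  v_{4} + v_{7} + v_{8} = v_{5}  →  sig = [3:1]
  P = {1,3,6,9}:  v_{1} + v_{3} + v_{6} + v_{9} = v_{2}  →  sig = [4:1]
  P = {1,4,6,7,9}:  v_{1} + v_{4} + v_{6} + v_{7} + v_{9} = 0  →  sig = [5:]

so the primitive-relation signature multiset is
    [2:1]
    [2:1]
    [2:1]
    [2:1,1]
    [2:1,1,1,1]
    [2:1,1,2]
    [2:1,2]
    [3:1]
    [3:1]
    [3:1]
    [4:1]
    [5:]


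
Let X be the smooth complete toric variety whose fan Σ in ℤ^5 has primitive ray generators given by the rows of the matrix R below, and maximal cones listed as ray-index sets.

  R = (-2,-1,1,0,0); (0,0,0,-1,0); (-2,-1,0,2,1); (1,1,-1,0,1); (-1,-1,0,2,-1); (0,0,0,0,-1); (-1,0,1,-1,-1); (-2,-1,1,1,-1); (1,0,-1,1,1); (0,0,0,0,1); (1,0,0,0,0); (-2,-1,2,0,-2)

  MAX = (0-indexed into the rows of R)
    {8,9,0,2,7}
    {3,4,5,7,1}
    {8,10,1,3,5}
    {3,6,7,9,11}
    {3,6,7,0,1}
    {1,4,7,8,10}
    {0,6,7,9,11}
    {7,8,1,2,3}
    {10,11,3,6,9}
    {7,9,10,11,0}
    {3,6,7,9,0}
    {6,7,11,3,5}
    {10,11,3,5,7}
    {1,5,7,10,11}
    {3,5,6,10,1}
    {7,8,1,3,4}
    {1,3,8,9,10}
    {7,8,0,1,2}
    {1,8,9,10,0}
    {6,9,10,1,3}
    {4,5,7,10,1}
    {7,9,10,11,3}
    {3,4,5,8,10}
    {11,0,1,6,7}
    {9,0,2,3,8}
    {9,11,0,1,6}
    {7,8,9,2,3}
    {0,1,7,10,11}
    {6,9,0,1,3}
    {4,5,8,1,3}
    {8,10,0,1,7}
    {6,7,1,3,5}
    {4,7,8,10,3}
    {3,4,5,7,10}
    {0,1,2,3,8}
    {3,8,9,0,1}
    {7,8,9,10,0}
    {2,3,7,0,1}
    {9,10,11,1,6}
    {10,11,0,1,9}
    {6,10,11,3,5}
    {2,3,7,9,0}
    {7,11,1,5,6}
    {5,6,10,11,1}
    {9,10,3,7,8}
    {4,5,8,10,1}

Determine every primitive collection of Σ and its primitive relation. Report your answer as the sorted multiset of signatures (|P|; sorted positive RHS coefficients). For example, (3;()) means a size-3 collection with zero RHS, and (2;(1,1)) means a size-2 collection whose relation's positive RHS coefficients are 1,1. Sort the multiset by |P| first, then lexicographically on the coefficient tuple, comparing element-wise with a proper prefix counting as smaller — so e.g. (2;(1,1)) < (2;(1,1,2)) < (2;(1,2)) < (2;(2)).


Δ(Σ) — 12 vertices, 24 min non-faces:

  P = {5,9}:  v_{5} + v_{9} = 0  so sig = (2;())
  P = {6,8}:  v_{6} + v_{8} = 0  so sig = (2;())
  P = {0,5}:  v_{0} + v_{5} = v_{1} + v_{7}  so sig = (2;(1,1))
  P = {4,6}:  v_{4} + v_{6} = v_{5} + v_{7}  so sig = (2;(1,1))
  P = {4,9}:  v_{4} + v_{9} = v_{7} + v_{8}  so sig = (2;(1,1))
  P = {8,11}:  v_{8} + v_{11} = v_{7} + v_{10}  so sig = (2;(1,1))
  P = {2,6}:  v_{2} + v_{6} = v_{0} + v_{3} + v_{7}  so sig = (2;(1,1,1))
  P = {2,10}:  v_{2} + v_{10} = v_{7} + v_{8} + v_{9}  so sig = (2;(1,1,1))
  P = {2,5}:  v_{2} + v_{5} = v_{1} + v_{3} + 2·v_{7} + v_{8}  so sig = (2;(1,1,1,2))
  P = {0,4}:  v_{0} + v_{4} = v_{1} + 2·v_{7} + v_{8}  so sig = (2;(1,1,2))
  P = {4,11}:  v_{4} + v_{11} = v_{5} + 2·v_{7} + v_{10}  so sig = (2;(1,1,2))
  P = {2,4}:  v_{2} + v_{4} = v_{1} + v_{3} + 3·v_{7} + 2·v_{8}  so sig = (2;(1,1,2,3))
  P = {2,11}:  v_{2} + v_{11} = 2·v_{7} + v_{9}  so sig = (2;(1,2))
  P = {0,3,10}:  v_{0} + v_{3} + v_{10} = v_{9}  so sig = (3;(1))
  P = {1,3,11}:  v_{1} + v_{3} + v_{11} = v_{6}  so sig = (3;(1))
  P = {1,7,9}:  v_{1} + v_{7} + v_{9} = v_{0}  so sig = (3;(1))
  P = {5,7,8}:  v_{5} + v_{7} + v_{8} = v_{4}  so sig = (3;(1))
  P = {6,7,10}:  v_{6} + v_{7} + v_{10} = v_{11}  so sig = (3;(1))
  P = {0,3,11}:  v_{0} + v_{3} + v_{11} = v_{6} + v_{7} + v_{9}  so sig = (3;(1,1,1))
  P = {0,6,10}:  v_{0} + v_{6} + v_{10} = v_{1} + v_{9} + v_{11}  so sig = (3;(1,1,1))
  P = {1,2,9}:  v_{1} + v_{2} + v_{9} = 2·v_{0} + v_{3} + v_{8}  so sig = (3;(1,1,2))
  P = {1,3,7,10}:  v_{1} + v_{3} + v_{7} + v_{10} = 0  so sig = (4;())
  P = {0,3,7,8}:  v_{0} + v_{3} + v_{7} + v_{8} = v_{2}  so sig = (4;(1))
  P = {1,3,4,10}:  v_{1} + v_{3} + v_{4} + v_{10} = v_{5} + v_{8}  so sig = (4;(1,1))

Sorted signature multiset PRS(X):
    (2;())
    (2;())
    (2;(1,1))
    (2;(1,1))
    (2;(1,1))
    (2;(1,1))
    (2;(1,1,1))
    (2;(1,1,1))
    (2;(1,1,1,2))
    (2;(1,1,2))
    (2;(1,1,2))
    (2;(1,1,2,3))
    (2;(1,2))
    (3;(1))
    (3;(1))
    (3;(1))
    (3;(1))
    (3;(1))
    (3;(1,1,1))
    (3;(1,1,1))
    (3;(1,1,2))
    (4;())
    (4;(1))
    (4;(1,1))


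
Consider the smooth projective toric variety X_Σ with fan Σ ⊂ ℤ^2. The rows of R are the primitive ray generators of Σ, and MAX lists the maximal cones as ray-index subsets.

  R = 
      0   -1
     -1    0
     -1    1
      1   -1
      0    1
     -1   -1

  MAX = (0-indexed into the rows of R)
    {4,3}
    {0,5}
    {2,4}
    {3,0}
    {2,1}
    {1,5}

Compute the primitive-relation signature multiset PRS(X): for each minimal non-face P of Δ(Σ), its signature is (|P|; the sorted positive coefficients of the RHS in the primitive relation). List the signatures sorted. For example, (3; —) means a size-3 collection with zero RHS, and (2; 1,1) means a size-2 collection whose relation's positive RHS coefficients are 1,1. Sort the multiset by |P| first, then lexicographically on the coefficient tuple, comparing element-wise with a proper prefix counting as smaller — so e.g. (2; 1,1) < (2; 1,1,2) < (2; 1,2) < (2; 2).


9 minimal non-faces of Δ(Σ) (on 6 rays):

  • {0,4}:  v_{0} + v_{4} = 0 — sig = (2; —)
  • {2,3}:  v_{2} + v_{3} = 0 — sig = (2; —)
  • {0,1}:  v_{0} + v_{1} = v_{5} — sig = (2; 1)
  • {0,2}:  v_{0} + v_{2} = v_{1} — sig = (2; 1)
  • {1,3}:  v_{1} + v_{3} = v_{0} — sig = (2; 1)
  • {1,4}:  v_{1} + v_{4} = v_{2} — sig = (2; 1)
  • {4,5}:  v_{4} + v_{5} = v_{1} — sig = (2; 1)
  • {2,5}:  v_{2} + v_{5} = 2·v_{1} — sig = (2; 2)
  • {3,5}:  v_{3} + v_{5} = 2·v_{0} — sig = (2; 2)

Signatures (|P|; sorted positive RHS coefficients), sorted:
    |P|=2: 9 collections, coeffs (), (), (1), (1), (1), (1), (1), (2), (2)
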